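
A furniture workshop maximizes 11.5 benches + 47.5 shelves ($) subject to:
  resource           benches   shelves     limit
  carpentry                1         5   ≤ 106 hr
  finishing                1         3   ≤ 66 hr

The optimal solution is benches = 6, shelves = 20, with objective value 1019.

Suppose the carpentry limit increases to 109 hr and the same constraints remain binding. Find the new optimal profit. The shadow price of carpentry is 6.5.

1038.5

Δb = 3, so new z* = 1019 + (6.5)·(3) = 1019 + 19.5 = 1038.5.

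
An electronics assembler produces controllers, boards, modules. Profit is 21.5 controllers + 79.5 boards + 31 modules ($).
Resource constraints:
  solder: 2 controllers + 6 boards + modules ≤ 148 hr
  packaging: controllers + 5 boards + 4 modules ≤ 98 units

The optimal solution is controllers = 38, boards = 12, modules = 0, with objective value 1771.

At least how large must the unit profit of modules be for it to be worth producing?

Both solder and packaging are binding at x*.
The binding rows give the dual system: 2·y_solder + 1·y_packaging = 21.5 and 6·y_solder + 5·y_packaging = 79.5.
→ y_solder = 7 and y_packaging = 7.5.
modules enters the basis when its profit ≥ yᵀa₃ = 7·1 + 7.5·4 = 37.

37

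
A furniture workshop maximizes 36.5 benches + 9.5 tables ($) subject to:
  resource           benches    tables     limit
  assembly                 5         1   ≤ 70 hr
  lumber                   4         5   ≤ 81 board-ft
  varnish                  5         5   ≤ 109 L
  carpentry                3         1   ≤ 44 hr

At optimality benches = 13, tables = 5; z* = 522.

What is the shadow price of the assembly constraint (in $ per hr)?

At the optimum: assembly uses 70 of 70 (binding); lumber uses 77 of 81 (slack = 4); varnish uses 90 of 109 (slack = 19); carpentry uses 44 of 44 (binding).
Since lumber, varnish are not tight, their duals are 0.
Dual feasibility on the basic columns requires 5·y_assembly + 3·y_carpentry = 36.5, 1·y_assembly + 1·y_carpentry = 9.5.
This yields shadow prices y_assembly = 4, y_carpentry = 5.5.
Shadow price of assembly = 4.

4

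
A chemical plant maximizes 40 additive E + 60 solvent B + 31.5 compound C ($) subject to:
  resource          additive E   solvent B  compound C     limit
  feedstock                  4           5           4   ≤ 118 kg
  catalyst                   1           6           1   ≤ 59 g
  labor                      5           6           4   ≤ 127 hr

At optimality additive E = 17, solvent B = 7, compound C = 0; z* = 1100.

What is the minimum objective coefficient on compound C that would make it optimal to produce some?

32.5

Check each constraint at x*: feedstock 103/118 (slack 15); catalyst 59/59 (tight); labor 127/127 (tight).
Since feedstock is not tight, its dual is 0.
The binding rows give the dual system: 1·y_catalyst + 5·y_labor = 40 and 6·y_catalyst + 6·y_labor = 60.
Solving: y_catalyst = 2.5, y_labor = 7.5.
compound C enters the basis when its profit ≥ yᵀa₃ = 2.5·1 + 7.5·4 = 32.5.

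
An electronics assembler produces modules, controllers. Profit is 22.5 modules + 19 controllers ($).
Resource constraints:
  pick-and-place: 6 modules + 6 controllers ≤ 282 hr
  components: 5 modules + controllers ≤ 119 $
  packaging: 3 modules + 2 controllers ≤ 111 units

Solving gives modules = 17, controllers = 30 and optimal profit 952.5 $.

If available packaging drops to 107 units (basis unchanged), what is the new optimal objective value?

938.5

Binding: pick-and-place and packaging. Non-binding: components (4 unused).
Slack constraints have shadow price 0 (complementary slackness).
Dual feasibility on the basic columns requires 6·y_pick-and-place + 3·y_packaging = 22.5, 6·y_pick-and-place + 2·y_packaging = 19.
Solving: y_pick-and-place = 2, y_packaging = 3.5.
Δz = y_packaging·Δb = 3.5 × (-4) = -14, so new z* = 952.5 − 14 = 938.5.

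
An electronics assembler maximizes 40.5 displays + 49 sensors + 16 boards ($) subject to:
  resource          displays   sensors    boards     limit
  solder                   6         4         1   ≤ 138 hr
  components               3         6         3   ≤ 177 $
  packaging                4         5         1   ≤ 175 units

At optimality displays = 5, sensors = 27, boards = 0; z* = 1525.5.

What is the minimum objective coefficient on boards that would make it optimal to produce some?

20.5

At the optimum: solder uses 138 of 138 (binding); components uses 177 of 177 (binding); packaging uses 155 of 175 (slack = 20).
Slack constraints have shadow price 0 (complementary slackness).
From A_Bᵀ y = c: 6·y_solder + 3·y_components = 40.5; 4·y_solder + 6·y_components = 49.
This yields shadow prices y_solder = 4, y_components = 5.5.
boards enters the basis when its profit ≥ yᵀa₃ = 4·1 + 5.5·3 = 20.5.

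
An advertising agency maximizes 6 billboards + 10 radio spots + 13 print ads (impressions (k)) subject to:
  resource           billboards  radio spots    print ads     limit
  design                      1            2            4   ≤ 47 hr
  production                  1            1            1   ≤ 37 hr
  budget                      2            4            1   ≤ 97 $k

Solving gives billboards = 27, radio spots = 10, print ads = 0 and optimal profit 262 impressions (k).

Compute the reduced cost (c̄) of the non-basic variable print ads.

-5

Binding: design and production. Non-binding: budget (3 unused).
Since budget is not tight, its dual is 0.
Dual feasibility on the basic columns requires 1·y_design + 1·y_production = 6, 2·y_design + 1·y_production = 10.
Solving: y_design = 4, y_production = 2.
Reduced cost of print ads: c₃ − yᵀa₃ = 13 − (4·4 + 2·1) = 13 − 18 = -5.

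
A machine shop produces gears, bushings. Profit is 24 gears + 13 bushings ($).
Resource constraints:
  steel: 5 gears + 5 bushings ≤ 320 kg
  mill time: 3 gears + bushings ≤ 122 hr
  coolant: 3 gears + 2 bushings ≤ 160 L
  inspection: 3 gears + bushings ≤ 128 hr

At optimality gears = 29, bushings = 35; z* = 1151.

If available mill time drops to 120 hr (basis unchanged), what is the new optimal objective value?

Check each constraint at x*: steel 320/320 (tight); mill time 122/122 (tight); coolant 157/160 (slack 3); inspection 122/128 (slack 6).
By complementary slackness, y = 0 for the non-binding constraints.
Dual feasibility on the basic columns requires 5·y_steel + 3·y_mill time = 24, 5·y_steel + 1·y_mill time = 13.
This yields shadow prices y_steel = 1.5, y_mill time = 5.5.
Δz = y_mill time·Δb = 5.5 × (-2) = -11, so new z* = 1151 − 11 = 1140.

1140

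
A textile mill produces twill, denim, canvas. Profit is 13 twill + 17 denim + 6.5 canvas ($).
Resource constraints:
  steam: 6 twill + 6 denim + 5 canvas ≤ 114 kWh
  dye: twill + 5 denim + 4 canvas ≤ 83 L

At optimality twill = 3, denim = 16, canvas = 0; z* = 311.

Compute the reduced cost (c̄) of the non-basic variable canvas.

-7.5

At the optimum: steam uses 114 of 114 (binding); dye uses 83 of 83 (binding).
From A_Bᵀ y = c: 6·y_steam + 1·y_dye = 13; 6·y_steam + 5·y_dye = 17.
Solving: y_steam = 2, y_dye = 1.
Reduced cost of canvas: c₃ − yᵀa₃ = 6.5 − (2·5 + 1·4) = 6.5 − 14 = -7.5.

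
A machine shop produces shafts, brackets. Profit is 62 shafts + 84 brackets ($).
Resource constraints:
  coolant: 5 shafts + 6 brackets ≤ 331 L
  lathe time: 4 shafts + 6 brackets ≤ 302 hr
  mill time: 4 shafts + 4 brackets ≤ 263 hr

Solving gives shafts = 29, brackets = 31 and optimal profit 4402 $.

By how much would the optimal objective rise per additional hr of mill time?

Check each constraint at x*: coolant 331/331 (tight); lathe time 302/302 (tight); mill time 240/263 (slack 23).
Slack constraints have shadow price 0 (complementary slackness).
The binding rows give the dual system: 5·y_coolant + 4·y_lathe time = 62 and 6·y_coolant + 6·y_lathe time = 84.
This yields shadow prices y_coolant = 6, y_lathe time = 8.
Shadow price of mill time = 0.

0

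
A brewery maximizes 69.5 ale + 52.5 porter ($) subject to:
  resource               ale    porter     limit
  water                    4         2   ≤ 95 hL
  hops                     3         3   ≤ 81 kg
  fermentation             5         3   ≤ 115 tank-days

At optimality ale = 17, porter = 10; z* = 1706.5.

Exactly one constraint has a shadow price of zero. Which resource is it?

water: 88/95 (slack 7)
hops: 81/81 (binding)
fermentation: 115/115 (binding)
By complementary slackness, a constraint with positive slack has shadow price 0 → water.

water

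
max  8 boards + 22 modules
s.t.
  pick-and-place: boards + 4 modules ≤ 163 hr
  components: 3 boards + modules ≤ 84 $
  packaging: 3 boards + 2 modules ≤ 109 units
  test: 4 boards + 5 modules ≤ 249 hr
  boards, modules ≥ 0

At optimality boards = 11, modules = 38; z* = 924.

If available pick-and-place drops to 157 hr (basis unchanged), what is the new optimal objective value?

At the optimum: pick-and-place uses 163 of 163 (binding); components uses 71 of 84 (slack = 13); packaging uses 109 of 109 (binding); test uses 234 of 249 (slack = 15).
Slack constraints have shadow price 0 (complementary slackness).
Dual feasibility on the basic columns requires 1·y_pick-and-place + 3·y_packaging = 8, 4·y_pick-and-place + 2·y_packaging = 22.
Solving: y_pick-and-place = 5, y_packaging = 1.
Δz = y_pick-and-place·Δb = 5 × (-6) = -30, so new z* = 924 − 30 = 894.

894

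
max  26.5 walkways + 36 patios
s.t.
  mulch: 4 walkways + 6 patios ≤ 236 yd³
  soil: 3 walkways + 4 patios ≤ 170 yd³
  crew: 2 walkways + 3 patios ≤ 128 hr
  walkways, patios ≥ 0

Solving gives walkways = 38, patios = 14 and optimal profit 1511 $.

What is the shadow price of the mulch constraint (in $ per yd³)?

1

At the optimum: mulch uses 236 of 236 (binding); soil uses 170 of 170 (binding); crew uses 118 of 128 (slack = 10).
Since crew is not tight, its dual is 0.
From A_Bᵀ y = c: 4·y_mulch + 3·y_soil = 26.5; 6·y_mulch + 4·y_soil = 36.
→ y_mulch = 1 and y_soil = 7.5.
Shadow price of mulch = 1.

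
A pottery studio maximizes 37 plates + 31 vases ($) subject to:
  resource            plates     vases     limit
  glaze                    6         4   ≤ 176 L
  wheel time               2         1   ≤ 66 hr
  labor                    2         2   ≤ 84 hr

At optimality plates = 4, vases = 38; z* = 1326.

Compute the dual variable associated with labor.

Binding: glaze and labor. Non-binding: wheel time (20 unused).
Slack constraints have shadow price 0 (complementary slackness).
Dual feasibility on the basic columns requires 6·y_glaze + 2·y_labor = 37, 4·y_glaze + 2·y_labor = 31.
Solving: y_glaze = 3, y_labor = 9.5.
Shadow price of labor = 9.5.

9.5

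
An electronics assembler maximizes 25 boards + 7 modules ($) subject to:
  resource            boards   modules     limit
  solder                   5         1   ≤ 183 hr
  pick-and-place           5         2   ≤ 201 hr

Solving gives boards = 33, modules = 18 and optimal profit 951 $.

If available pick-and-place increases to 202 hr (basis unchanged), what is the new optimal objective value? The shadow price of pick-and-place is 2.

Δb = 1, so new z* = 951 + (2)·(1) = 951 + 2 = 953.

953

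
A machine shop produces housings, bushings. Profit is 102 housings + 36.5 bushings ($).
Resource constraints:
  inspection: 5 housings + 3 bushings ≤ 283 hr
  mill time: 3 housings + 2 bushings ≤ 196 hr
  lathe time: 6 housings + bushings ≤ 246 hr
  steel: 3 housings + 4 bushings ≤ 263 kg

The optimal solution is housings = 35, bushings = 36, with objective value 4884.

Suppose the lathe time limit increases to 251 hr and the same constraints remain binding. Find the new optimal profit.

4931.5

Check each constraint at x*: inspection 283/283 (tight); mill time 177/196 (slack 19); lathe time 246/246 (tight); steel 249/263 (slack 14).
By complementary slackness, y = 0 for the non-binding constraints.
Dual feasibility on the basic columns requires 5·y_inspection + 6·y_lathe time = 102, 3·y_inspection + 1·y_lathe time = 36.5.
This yields shadow prices y_inspection = 9, y_lathe time = 9.5.
Δz = y_lathe time·Δb = 9.5 × (5) = 47.5, so new z* = 4884 + 47.5 = 4931.5.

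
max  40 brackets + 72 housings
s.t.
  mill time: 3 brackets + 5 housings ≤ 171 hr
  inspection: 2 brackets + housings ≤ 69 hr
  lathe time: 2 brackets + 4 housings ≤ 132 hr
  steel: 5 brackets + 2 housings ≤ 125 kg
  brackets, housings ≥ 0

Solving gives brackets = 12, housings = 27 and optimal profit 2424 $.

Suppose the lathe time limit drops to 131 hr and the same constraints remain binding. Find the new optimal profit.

Check each constraint at x*: mill time 171/171 (tight); inspection 51/69 (slack 18); lathe time 132/132 (tight); steel 114/125 (slack 11).
Since inspection, steel are not tight, their duals are 0.
Dual feasibility on the basic columns requires 3·y_mill time + 2·y_lathe time = 40, 5·y_mill time + 4·y_lathe time = 72.
Solving: y_mill time = 8, y_lathe time = 8.
Δz = y_lathe time·Δb = 8 × (-1) = -8, so new z* = 2424 − 8 = 2416.

2416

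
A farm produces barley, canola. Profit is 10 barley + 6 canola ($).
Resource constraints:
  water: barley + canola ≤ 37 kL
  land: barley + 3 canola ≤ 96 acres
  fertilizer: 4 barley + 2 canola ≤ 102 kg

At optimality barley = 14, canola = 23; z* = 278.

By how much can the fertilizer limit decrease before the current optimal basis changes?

13

Binding constraints: water, fertilizer. The basis is B = [[1,1],[4,2]] with det -2.
Per unit decrease in fertilizer, x* moves by d = (-0.5, 0.5).
The basis stays optimal until land becomes binding; allowable decrease = 13 kg.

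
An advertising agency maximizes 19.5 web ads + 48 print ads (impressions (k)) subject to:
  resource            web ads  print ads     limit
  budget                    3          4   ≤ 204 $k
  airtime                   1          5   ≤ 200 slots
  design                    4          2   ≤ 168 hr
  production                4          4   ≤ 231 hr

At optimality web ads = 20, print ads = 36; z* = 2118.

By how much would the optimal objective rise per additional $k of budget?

Check each constraint at x*: budget 204/204 (tight); airtime 200/200 (tight); design 152/168 (slack 16); production 224/231 (slack 7).
Since design, production are not tight, their duals are 0.
Dual feasibility on the basic columns requires 3·y_budget + 1·y_airtime = 19.5, 4·y_budget + 5·y_airtime = 48.
This yields shadow prices y_budget = 4.5, y_airtime = 6.
Shadow price of budget = 4.5.

4.5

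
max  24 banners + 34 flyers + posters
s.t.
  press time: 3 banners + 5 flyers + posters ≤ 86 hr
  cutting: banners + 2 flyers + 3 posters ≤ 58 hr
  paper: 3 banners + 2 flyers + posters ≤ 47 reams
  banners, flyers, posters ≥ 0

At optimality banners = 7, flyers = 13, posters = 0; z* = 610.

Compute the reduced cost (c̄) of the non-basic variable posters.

Binding: press time and paper. Non-binding: cutting (25 unused).
Since cutting is not tight, its dual is 0.
The binding rows give the dual system: 3·y_press time + 3·y_paper = 24 and 5·y_press time + 2·y_paper = 34.
Solving: y_press time = 6, y_paper = 2.
Reduced cost of posters: c₃ − yᵀa₃ = 1 − (6·1 + 2·1) = 1 − 8 = -7.

-7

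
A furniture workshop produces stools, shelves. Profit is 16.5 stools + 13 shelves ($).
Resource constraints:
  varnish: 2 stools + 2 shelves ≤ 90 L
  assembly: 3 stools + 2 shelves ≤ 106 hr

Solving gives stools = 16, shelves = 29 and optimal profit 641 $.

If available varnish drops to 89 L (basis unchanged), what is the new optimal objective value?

638

Both varnish and assembly are binding at x*.
Dual feasibility on the basic columns requires 2·y_varnish + 3·y_assembly = 16.5, 2·y_varnish + 2·y_assembly = 13.
This yields shadow prices y_varnish = 3, y_assembly = 3.5.
Δz = y_varnish·Δb = 3 × (-1) = -3, so new z* = 641 − 3 = 638.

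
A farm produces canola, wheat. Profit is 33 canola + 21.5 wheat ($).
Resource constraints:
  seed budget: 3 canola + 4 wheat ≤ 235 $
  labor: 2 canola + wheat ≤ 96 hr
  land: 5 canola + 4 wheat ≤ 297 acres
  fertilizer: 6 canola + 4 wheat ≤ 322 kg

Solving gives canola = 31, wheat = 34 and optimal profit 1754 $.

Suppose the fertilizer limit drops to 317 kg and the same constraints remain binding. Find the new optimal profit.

At the optimum: seed budget uses 229 of 235 (slack = 6); labor uses 96 of 96 (binding); land uses 291 of 297 (slack = 6); fertilizer uses 322 of 322 (binding).
Slack constraints have shadow price 0 (complementary slackness).
The binding rows give the dual system: 2·y_labor + 6·y_fertilizer = 33 and 1·y_labor + 4·y_fertilizer = 21.5.
→ y_labor = 1.5 and y_fertilizer = 5.
Δz = y_fertilizer·Δb = 5 × (-5) = -25, so new z* = 1754 − 25 = 1729.

1729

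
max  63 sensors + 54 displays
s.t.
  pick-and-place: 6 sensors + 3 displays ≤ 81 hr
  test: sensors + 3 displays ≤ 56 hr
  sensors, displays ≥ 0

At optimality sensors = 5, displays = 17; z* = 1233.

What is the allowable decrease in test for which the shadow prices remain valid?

42.5

Binding constraints: pick-and-place, test. The basis is B = [[6,3],[1,3]] with det 15.
Per unit decrease in test, x* moves by d = (0.2, -0.4).
The basis stays optimal until displays reaches 0; allowable decrease = 42.5 hr.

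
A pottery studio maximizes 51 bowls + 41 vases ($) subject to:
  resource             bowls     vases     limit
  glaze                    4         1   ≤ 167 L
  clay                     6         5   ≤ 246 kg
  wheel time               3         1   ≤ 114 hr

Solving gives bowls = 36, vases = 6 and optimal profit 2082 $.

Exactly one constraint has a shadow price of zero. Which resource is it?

glaze: 150/167 (slack 17)
clay: 246/246 (binding)
wheel time: 114/114 (binding)
By complementary slackness, a constraint with positive slack has shadow price 0 → glaze.

glaze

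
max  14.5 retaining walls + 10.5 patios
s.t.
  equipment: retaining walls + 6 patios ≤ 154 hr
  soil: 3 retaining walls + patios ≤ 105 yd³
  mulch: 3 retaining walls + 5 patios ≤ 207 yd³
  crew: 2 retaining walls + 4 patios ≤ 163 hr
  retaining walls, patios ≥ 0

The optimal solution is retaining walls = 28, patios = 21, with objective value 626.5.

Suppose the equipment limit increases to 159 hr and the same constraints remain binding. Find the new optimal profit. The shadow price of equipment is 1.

631.5

Δb = 5, so new z* = 626.5 + (1)·(5) = 626.5 + 5 = 631.5.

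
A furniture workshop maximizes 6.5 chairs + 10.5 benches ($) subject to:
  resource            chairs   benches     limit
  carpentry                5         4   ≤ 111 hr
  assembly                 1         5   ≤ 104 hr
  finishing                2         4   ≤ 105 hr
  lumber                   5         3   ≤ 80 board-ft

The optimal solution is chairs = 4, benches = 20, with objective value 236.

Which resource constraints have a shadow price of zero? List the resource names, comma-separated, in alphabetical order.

carpentry, finishing

carpentry: 100/111 (slack 11)
assembly: 104/104 (binding)
finishing: 88/105 (slack 17)
lumber: 80/80 (binding)
By complementary slackness, a constraint with positive slack has shadow price 0 → carpentry, finishing.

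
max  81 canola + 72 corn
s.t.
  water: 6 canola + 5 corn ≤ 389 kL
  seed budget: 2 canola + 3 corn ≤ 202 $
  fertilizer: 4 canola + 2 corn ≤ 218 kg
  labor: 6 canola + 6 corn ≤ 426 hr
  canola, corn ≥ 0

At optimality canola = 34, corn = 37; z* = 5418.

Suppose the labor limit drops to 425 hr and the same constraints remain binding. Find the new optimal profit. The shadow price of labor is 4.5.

5413.5

Δb = -1, so new z* = 5418 + (4.5)·(-1) = 5418 − 4.5 = 5413.5.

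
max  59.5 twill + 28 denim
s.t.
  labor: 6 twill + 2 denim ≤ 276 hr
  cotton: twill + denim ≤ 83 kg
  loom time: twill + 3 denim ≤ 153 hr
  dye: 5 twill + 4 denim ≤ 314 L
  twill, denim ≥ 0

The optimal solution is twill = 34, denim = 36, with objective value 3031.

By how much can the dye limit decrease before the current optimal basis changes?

84

Binding constraints: labor, dye. The basis is B = [[6,2],[5,4]] with det 14.
Per unit decrease in dye, x* moves by d = (0.1429, -0.4286).
The basis stays optimal until denim reaches 0; allowable decrease = 84 L.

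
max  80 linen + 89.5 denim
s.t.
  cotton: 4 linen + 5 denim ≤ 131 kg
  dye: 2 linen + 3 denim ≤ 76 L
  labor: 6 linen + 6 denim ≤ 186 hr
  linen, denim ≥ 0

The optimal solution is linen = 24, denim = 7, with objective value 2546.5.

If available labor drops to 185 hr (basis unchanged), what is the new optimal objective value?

2539.5

At the optimum: cotton uses 131 of 131 (binding); dye uses 69 of 76 (slack = 7); labor uses 186 of 186 (binding).
Since dye is not tight, its dual is 0.
The binding rows give the dual system: 4·y_cotton + 6·y_labor = 80 and 5·y_cotton + 6·y_labor = 89.5.
This yields shadow prices y_cotton = 9.5, y_labor = 7.
Δz = y_labor·Δb = 7 × (-1) = -7, so new z* = 2546.5 − 7 = 2539.5.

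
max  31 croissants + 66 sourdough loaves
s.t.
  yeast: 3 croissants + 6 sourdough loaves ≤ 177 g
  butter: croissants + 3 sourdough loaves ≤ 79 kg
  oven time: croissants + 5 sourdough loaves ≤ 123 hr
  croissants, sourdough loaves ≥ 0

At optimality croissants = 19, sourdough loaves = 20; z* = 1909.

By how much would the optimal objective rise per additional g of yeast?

Binding: yeast and butter. Non-binding: oven time (4 unused).
By complementary slackness, y = 0 for the non-binding constraint.
From A_Bᵀ y = c: 3·y_yeast + 1·y_butter = 31; 6·y_yeast + 3·y_butter = 66.
Solving: y_yeast = 9, y_butter = 4.
Shadow price of yeast = 9.

9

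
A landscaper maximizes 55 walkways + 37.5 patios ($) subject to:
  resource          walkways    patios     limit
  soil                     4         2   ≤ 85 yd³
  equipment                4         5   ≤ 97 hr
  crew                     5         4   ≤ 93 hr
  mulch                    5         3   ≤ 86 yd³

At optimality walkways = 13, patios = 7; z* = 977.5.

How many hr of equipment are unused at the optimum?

10

equipment used = 4·13 + 5·7 = 87; slack = 97 − 87 = 10.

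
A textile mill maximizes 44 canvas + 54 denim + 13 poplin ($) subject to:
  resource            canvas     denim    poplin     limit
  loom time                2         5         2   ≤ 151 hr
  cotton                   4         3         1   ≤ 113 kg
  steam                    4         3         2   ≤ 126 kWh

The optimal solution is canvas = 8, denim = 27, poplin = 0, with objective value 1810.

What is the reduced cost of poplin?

Check each constraint at x*: loom time 151/151 (tight); cotton 113/113 (tight); steam 113/126 (slack 13).
By complementary slackness, y = 0 for the non-binding constraint.
The binding rows give the dual system: 2·y_loom time + 4·y_cotton = 44 and 5·y_loom time + 3·y_cotton = 54.
→ y_loom time = 6 and y_cotton = 8.
Reduced cost of poplin: c₃ − yᵀa₃ = 13 − (6·2 + 8·1) = 13 − 20 = -7.

-7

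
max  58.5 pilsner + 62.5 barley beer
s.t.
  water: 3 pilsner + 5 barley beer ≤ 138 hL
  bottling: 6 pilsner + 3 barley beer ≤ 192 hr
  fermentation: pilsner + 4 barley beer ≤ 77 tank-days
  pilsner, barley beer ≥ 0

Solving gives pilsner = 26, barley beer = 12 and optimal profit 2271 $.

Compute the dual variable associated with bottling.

5

Binding: water and bottling. Non-binding: fermentation (3 unused).
Since fermentation is not tight, its dual is 0.
From A_Bᵀ y = c: 3·y_water + 6·y_bottling = 58.5; 5·y_water + 3·y_bottling = 62.5.
This yields shadow prices y_water = 9.5, y_bottling = 5.
Shadow price of bottling = 5.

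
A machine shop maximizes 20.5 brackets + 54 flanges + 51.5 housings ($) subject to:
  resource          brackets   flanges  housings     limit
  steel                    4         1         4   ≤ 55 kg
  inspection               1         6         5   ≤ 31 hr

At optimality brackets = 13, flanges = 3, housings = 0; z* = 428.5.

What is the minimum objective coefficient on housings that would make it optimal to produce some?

Both steel and inspection are binding at x*.
Dual feasibility on the basic columns requires 4·y_steel + 1·y_inspection = 20.5, 1·y_steel + 6·y_inspection = 54.
Solving: y_steel = 3, y_inspection = 8.5.
housings enters the basis when its profit ≥ yᵀa₃ = 3·4 + 8.5·5 = 54.5.

54.5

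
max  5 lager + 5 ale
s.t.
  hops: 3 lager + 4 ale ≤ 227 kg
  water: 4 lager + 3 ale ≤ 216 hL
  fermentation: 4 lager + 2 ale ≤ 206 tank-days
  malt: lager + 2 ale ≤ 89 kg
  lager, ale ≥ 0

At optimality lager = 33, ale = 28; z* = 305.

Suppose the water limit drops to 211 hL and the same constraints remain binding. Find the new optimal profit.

300

At the optimum: hops uses 211 of 227 (slack = 16); water uses 216 of 216 (binding); fermentation uses 188 of 206 (slack = 18); malt uses 89 of 89 (binding).
Since hops, fermentation are not tight, their duals are 0.
The binding rows give the dual system: 4·y_water + 1·y_malt = 5 and 3·y_water + 2·y_malt = 5.
→ y_water = 1 and y_malt = 1.
Δz = y_water·Δb = 1 × (-5) = -5, so new z* = 305 − 5 = 300.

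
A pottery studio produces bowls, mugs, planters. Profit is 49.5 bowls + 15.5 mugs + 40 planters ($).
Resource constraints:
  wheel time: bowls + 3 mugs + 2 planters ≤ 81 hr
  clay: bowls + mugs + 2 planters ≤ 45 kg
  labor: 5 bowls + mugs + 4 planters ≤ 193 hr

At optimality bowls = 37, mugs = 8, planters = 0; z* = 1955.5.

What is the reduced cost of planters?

At the optimum: wheel time uses 61 of 81 (slack = 20); clay uses 45 of 45 (binding); labor uses 193 of 193 (binding).
Since wheel time is not tight, its dual is 0.
From A_Bᵀ y = c: 1·y_clay + 5·y_labor = 49.5; 1·y_clay + 1·y_labor = 15.5.
→ y_clay = 7 and y_labor = 8.5.
Reduced cost of planters: c₃ − yᵀa₃ = 40 − (7·2 + 8.5·4) = 40 − 48 = -8.

-8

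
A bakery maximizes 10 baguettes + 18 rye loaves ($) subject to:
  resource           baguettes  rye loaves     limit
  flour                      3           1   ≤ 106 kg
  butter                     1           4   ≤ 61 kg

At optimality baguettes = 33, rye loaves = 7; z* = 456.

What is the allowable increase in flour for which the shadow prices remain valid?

77

Binding constraints: flour, butter. The basis is B = [[3,1],[1,4]] with det 11.
Per unit increase in flour, x* moves by d = (0.3636, -0.0909).
The basis stays optimal until rye loaves reaches 0; allowable increase = 77 kg.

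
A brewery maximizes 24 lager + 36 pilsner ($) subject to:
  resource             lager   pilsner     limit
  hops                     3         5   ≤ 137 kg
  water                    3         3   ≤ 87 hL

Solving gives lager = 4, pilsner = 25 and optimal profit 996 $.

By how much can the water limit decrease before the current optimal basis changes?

4.8

Binding constraints: hops, water. The basis is B = [[3,5],[3,3]] with det -6.
Per unit decrease in water, x* moves by d = (-0.8333, 0.5).
The basis stays optimal until lager reaches 0; allowable decrease = 4.8 hL.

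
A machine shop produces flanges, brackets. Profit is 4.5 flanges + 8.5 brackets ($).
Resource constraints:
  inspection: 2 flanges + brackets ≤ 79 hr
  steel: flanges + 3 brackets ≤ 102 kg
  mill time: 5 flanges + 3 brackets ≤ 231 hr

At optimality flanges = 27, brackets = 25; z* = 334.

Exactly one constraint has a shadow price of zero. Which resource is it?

mill time

inspection: 79/79 (binding)
steel: 102/102 (binding)
mill time: 210/231 (slack 21)
By complementary slackness, a constraint with positive slack has shadow price 0 → mill time.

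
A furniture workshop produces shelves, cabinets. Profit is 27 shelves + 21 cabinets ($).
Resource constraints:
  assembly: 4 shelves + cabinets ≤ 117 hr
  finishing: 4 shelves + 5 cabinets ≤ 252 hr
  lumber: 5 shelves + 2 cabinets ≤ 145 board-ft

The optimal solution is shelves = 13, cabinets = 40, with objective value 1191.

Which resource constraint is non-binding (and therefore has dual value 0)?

assembly

assembly: 92/117 (slack 25)
finishing: 252/252 (binding)
lumber: 145/145 (binding)
By complementary slackness, a constraint with positive slack has shadow price 0 → assembly.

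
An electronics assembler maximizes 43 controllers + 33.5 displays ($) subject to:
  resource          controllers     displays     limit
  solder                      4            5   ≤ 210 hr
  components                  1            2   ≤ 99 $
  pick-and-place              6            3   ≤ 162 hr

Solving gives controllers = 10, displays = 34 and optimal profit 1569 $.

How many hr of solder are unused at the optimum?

solder used = 4·10 + 5·34 = 210; slack = 210 − 210 = 0.

0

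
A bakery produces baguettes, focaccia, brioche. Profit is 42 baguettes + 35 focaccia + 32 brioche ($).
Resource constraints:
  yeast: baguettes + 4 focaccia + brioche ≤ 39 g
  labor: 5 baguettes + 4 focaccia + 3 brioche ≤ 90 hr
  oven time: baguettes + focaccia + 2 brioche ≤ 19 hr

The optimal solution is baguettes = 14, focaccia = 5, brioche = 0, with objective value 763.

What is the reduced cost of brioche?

At the optimum: yeast uses 34 of 39 (slack = 5); labor uses 90 of 90 (binding); oven time uses 19 of 19 (binding).
By complementary slackness, y = 0 for the non-binding constraint.
From A_Bᵀ y = c: 5·y_labor + 1·y_oven time = 42; 4·y_labor + 1·y_oven time = 35.
This yields shadow prices y_labor = 7, y_oven time = 7.
Reduced cost of brioche: c₃ − yᵀa₃ = 32 − (7·3 + 7·2) = 32 − 35 = -3.

-3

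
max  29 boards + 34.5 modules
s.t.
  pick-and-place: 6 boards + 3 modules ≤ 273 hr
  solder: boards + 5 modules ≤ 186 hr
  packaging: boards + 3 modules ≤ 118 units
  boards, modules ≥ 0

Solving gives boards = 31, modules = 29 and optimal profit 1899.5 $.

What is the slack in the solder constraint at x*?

10

solder used = 1·31 + 5·29 = 176; slack = 186 − 176 = 10.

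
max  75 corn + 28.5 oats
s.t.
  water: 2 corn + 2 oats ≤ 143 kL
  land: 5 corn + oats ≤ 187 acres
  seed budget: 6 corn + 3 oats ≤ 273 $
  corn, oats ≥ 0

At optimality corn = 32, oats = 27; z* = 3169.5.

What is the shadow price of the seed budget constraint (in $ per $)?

7.5

Check each constraint at x*: water 118/143 (slack 25); land 187/187 (tight); seed budget 273/273 (tight).
By complementary slackness, y = 0 for the non-binding constraint.
From A_Bᵀ y = c: 5·y_land + 6·y_seed budget = 75; 1·y_land + 3·y_seed budget = 28.5.
This yields shadow prices y_land = 6, y_seed budget = 7.5.
Shadow price of seed budget = 7.5.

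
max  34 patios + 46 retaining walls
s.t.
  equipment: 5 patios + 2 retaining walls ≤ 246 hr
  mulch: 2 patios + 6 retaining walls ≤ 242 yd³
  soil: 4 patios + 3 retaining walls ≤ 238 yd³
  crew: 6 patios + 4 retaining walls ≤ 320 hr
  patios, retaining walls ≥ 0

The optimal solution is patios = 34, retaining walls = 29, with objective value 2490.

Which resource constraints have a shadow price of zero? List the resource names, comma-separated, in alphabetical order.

equipment: 228/246 (slack 18)
mulch: 242/242 (binding)
soil: 223/238 (slack 15)
crew: 320/320 (binding)
By complementary slackness, a constraint with positive slack has shadow price 0 → equipment, soil.

equipment, soil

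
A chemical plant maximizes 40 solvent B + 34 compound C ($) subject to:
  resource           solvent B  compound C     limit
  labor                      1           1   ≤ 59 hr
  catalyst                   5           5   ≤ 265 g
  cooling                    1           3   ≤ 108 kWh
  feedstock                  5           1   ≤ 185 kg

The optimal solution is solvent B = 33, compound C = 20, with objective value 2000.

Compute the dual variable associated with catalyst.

Binding: catalyst and feedstock. Non-binding: labor (6 unused), cooling (15 unused).
Since labor, cooling are not tight, their duals are 0.
The binding rows give the dual system: 5·y_catalyst + 5·y_feedstock = 40 and 5·y_catalyst + 1·y_feedstock = 34.
→ y_catalyst = 6.5 and y_feedstock = 1.5.
Shadow price of catalyst = 6.5.

6.5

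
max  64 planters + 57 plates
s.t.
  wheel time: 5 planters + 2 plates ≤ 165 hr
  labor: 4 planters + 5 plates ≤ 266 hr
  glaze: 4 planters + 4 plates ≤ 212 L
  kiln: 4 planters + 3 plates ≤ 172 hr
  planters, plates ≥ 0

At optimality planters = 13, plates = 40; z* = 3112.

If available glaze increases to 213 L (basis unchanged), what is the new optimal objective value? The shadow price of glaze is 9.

Δb = 1, so new z* = 3112 + (9)·(1) = 3112 + 9 = 3121.

3121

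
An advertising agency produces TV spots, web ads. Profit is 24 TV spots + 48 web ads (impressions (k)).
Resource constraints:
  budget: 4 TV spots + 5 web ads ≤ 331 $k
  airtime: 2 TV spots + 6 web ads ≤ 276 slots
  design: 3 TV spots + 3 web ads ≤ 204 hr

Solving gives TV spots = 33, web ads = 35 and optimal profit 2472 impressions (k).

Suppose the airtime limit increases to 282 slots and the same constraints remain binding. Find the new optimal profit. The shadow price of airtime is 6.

2508

Δb = 6, so new z* = 2472 + (6)·(6) = 2472 + 36 = 2508.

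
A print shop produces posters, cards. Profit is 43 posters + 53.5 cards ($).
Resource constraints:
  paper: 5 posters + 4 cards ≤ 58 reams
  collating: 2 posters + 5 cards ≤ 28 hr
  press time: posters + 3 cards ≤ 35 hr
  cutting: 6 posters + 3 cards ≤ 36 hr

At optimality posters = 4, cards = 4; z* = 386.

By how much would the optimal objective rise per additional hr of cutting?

Binding: collating and cutting. Non-binding: paper (22 unused), press time (19 unused).
Slack constraints have shadow price 0 (complementary slackness).
From A_Bᵀ y = c: 2·y_collating + 6·y_cutting = 43; 5·y_collating + 3·y_cutting = 53.5.
Solving: y_collating = 8, y_cutting = 4.5.
Shadow price of cutting = 4.5.

4.5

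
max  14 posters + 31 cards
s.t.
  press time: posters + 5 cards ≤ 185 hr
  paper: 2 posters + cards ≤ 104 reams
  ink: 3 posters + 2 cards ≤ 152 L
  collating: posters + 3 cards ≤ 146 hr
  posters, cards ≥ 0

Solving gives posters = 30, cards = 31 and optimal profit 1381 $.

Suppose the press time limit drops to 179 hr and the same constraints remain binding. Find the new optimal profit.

1351

Check each constraint at x*: press time 185/185 (tight); paper 91/104 (slack 13); ink 152/152 (tight); collating 123/146 (slack 23).
Slack constraints have shadow price 0 (complementary slackness).
Dual feasibility on the basic columns requires 1·y_press time + 3·y_ink = 14, 5·y_press time + 2·y_ink = 31.
This yields shadow prices y_press time = 5, y_ink = 3.
Δz = y_press time·Δb = 5 × (-6) = -30, so new z* = 1381 − 30 = 1351.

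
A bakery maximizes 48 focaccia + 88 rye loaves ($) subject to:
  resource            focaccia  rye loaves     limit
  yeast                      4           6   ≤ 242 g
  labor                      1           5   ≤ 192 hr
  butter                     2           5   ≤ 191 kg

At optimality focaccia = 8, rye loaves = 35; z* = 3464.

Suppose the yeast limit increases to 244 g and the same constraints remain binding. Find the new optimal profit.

3480

At the optimum: yeast uses 242 of 242 (binding); labor uses 183 of 192 (slack = 9); butter uses 191 of 191 (binding).
Since labor is not tight, its dual is 0.
The binding rows give the dual system: 4·y_yeast + 2·y_butter = 48 and 6·y_yeast + 5·y_butter = 88.
This yields shadow prices y_yeast = 8, y_butter = 8.
Δz = y_yeast·Δb = 8 × (2) = 16, so new z* = 3464 + 16 = 3480.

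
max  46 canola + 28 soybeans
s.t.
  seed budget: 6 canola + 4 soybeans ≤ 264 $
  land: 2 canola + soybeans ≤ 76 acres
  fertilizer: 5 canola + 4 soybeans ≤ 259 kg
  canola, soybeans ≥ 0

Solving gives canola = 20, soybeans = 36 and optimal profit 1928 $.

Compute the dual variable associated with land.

8

Binding: seed budget and land. Non-binding: fertilizer (15 unused).
By complementary slackness, y = 0 for the non-binding constraint.
Dual feasibility on the basic columns requires 6·y_seed budget + 2·y_land = 46, 4·y_seed budget + 1·y_land = 28.
This yields shadow prices y_seed budget = 5, y_land = 8.
Shadow price of land = 8.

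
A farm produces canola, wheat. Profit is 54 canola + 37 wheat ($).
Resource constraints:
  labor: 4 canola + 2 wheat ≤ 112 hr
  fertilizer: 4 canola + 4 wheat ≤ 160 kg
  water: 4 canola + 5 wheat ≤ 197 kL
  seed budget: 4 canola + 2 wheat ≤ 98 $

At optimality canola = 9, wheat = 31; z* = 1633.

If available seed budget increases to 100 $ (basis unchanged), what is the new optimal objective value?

Check each constraint at x*: labor 98/112 (slack 14); fertilizer 160/160 (tight); water 191/197 (slack 6); seed budget 98/98 (tight).
Slack constraints have shadow price 0 (complementary slackness).
Dual feasibility on the basic columns requires 4·y_fertilizer + 4·y_seed budget = 54, 4·y_fertilizer + 2·y_seed budget = 37.
Solving: y_fertilizer = 5, y_seed budget = 8.5.
Δz = y_seed budget·Δb = 8.5 × (2) = 17, so new z* = 1633 + 17 = 1650.

1650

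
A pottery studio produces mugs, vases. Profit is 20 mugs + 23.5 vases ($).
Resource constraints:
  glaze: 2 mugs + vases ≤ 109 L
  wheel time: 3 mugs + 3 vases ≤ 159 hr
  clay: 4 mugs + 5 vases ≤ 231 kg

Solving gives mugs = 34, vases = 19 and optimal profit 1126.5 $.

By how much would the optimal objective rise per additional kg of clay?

Binding: wheel time and clay. Non-binding: glaze (22 unused).
Slack constraints have shadow price 0 (complementary slackness).
The binding rows give the dual system: 3·y_wheel time + 4·y_clay = 20 and 3·y_wheel time + 5·y_clay = 23.5.
Solving: y_wheel time = 2, y_clay = 3.5.
Shadow price of clay = 3.5.

3.5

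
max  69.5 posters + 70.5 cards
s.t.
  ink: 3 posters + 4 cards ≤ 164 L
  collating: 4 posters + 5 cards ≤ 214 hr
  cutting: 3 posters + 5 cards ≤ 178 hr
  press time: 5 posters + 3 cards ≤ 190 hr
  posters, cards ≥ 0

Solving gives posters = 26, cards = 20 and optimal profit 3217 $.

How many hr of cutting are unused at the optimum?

cutting used = 3·26 + 5·20 = 178; slack = 178 − 178 = 0.

0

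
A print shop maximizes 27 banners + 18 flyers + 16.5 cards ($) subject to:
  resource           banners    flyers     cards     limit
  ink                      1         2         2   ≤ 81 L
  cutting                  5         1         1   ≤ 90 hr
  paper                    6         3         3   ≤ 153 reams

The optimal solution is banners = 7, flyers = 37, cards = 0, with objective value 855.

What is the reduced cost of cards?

-1.5

At the optimum: ink uses 81 of 81 (binding); cutting uses 72 of 90 (slack = 18); paper uses 153 of 153 (binding).
By complementary slackness, y = 0 for the non-binding constraint.
The binding rows give the dual system: 1·y_ink + 6·y_paper = 27 and 2·y_ink + 3·y_paper = 18.
→ y_ink = 3 and y_paper = 4.
Reduced cost of cards: c₃ − yᵀa₃ = 16.5 − (3·2 + 4·3) = 16.5 − 18 = -1.5.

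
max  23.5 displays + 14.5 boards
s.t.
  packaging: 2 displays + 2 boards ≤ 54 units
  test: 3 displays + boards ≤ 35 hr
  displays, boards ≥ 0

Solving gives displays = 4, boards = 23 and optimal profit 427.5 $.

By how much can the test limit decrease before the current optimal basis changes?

8

Binding constraints: packaging, test. The basis is B = [[2,2],[3,1]] with det -4.
Per unit decrease in test, x* moves by d = (-0.5, 0.5).
The basis stays optimal until displays reaches 0; allowable decrease = 8 hr.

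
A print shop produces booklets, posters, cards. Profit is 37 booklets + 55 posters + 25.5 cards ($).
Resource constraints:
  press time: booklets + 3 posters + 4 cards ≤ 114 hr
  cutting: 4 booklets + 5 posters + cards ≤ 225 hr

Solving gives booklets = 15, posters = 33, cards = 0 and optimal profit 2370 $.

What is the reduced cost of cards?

At the optimum: press time uses 114 of 114 (binding); cutting uses 225 of 225 (binding).
From A_Bᵀ y = c: 1·y_press time + 4·y_cutting = 37; 3·y_press time + 5·y_cutting = 55.
Solving: y_press time = 5, y_cutting = 8.
Reduced cost of cards: c₃ − yᵀa₃ = 25.5 − (5·4 + 8·1) = 25.5 − 28 = -2.5.

-2.5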